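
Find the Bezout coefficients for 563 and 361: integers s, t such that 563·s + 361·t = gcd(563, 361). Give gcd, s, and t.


Euclidean algorithm on (563, 361) — divide until remainder is 0:
  563 = 1 · 361 + 202
  361 = 1 · 202 + 159
  202 = 1 · 159 + 43
  159 = 3 · 43 + 30
  43 = 1 · 30 + 13
  30 = 2 · 13 + 4
  13 = 3 · 4 + 1
  4 = 4 · 1 + 0
gcd(563, 361) = 1.
Track Bezout coefficients alongside the remainders: start with r₀ = 563 = a·1 + b·0 (s = 1, t = 0) and r₁ = 361 = a·0 + b·1 (s = 0, t = 1); each new remainder r_{k+1} = r_{k-1} − q_k·r_k inherits s_{k+1} = s_{k-1} − q_k·s_k, t_{k+1} = t_{k-1} − q_k·t_k, so r_k = a·s_k + b·t_k at every step:
  q = 1: r = 202, s = 1 − 1·0 = 1, t = 0 − 1·1 = -1  (check: 563·1 + 361·(-1) = 202)
  q = 1: r = 159, s = 0 − 1·1 = -1, t = 1 − 1·(-1) = 2  (check: 563·(-1) + 361·2 = 159)
  q = 1: r = 43, s = 1 − 1·(-1) = 2, t = -1 − 1·2 = -3  (check: 563·2 + 361·(-3) = 43)
  q = 3: r = 30, s = -1 − 3·2 = -7, t = 2 − 3·(-3) = 11  (check: 563·(-7) + 361·11 = 30)
  q = 1: r = 13, s = 2 − 1·(-7) = 9, t = -3 − 1·11 = -14  (check: 563·9 + 361·(-14) = 13)
  q = 2: r = 4, s = -7 − 2·9 = -25, t = 11 − 2·(-14) = 39  (check: 563·(-25) + 361·39 = 4)
  q = 3: r = 1, s = 9 − 3·(-25) = 84, t = -14 − 3·39 = -131  (check: 563·84 + 361·(-131) = 1)
The row with r = 1 (the gcd) gives the Bezout coefficients s = 84, t = -131.
Result: 563 · (84) + 361 · (-131) = 1.

gcd(563, 361) = 1; s = 84, t = -131 (check: 563·84 + 361·(-131) = 1).


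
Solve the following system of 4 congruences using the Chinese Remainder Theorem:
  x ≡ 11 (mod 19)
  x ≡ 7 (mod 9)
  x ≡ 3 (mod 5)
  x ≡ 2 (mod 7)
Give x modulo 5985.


Product of moduli M = 19 · 9 · 5 · 7 = 5985.
Merge one congruence at a time:
  Start: x ≡ 11 (mod 19).
  Combine with x ≡ 7 (mod 9); new modulus lcm = 171.
    Write x = 11 + 19·t and substitute into x ≡ 7 (mod 9): 19·t ≡ 7 − 11 = -4 (mod 9).
    Reduce coefficients mod 9: 1·t ≡ 5 (mod 9).
    So t ≡ 5 (mod 9).
    Then x = 11 + 19·5 = 106, valid modulo lcm(19, 9) = 171: x ≡ 106 (mod 171).
  Combine with x ≡ 3 (mod 5); new modulus lcm = 855.
    Write x = 106 + 171·t and substitute into x ≡ 3 (mod 5): 171·t ≡ 3 − 106 = -103 (mod 5).
    Reduce coefficients mod 5: 1·t ≡ 2 (mod 5).
    So t ≡ 2 (mod 5).
    Then x = 106 + 171·2 = 448, valid modulo lcm(171, 5) = 855: x ≡ 448 (mod 855).
  Combine with x ≡ 2 (mod 7); new modulus lcm = 5985.
    Write x = 448 + 855·t and substitute into x ≡ 2 (mod 7): 855·t ≡ 2 − 448 = -446 (mod 7).
    Reduce coefficients mod 7: 1·t ≡ 2 (mod 7).
    So t ≡ 2 (mod 7).
    Then x = 448 + 855·2 = 2158, valid modulo lcm(855, 7) = 5985: x ≡ 2158 (mod 5985).
Verify against each original: 2158 mod 19 = 11, 2158 mod 9 = 7, 2158 mod 5 = 3, 2158 mod 7 = 2.

x ≡ 2158 (mod 5985).


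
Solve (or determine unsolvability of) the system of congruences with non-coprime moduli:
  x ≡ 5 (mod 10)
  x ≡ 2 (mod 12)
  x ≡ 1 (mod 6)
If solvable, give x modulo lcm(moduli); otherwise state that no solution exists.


Moduli 10, 12, 6 are not pairwise coprime, so CRT works modulo lcm(m_i) when all pairwise compatibility conditions hold.
Pairwise compatibility: gcd(m_i, m_j) must divide a_i - a_j for every pair.
Merge one congruence at a time:
  Start: x ≡ 5 (mod 10).
  Combine with x ≡ 2 (mod 12): gcd(10, 12) = 2, and 2 - 5 = -3 is NOT divisible by 2.
    ⇒ system is inconsistent (no integer solution).

No solution (the system is inconsistent).


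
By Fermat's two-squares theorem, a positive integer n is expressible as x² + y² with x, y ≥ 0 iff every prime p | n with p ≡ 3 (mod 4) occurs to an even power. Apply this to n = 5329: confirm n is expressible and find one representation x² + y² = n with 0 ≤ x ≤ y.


Step 1: Factor n = 5329 = 73^2.
Step 2: Check the mod-4 condition on each prime factor: 73 ≡ 1 (mod 4), exponent 2.
All primes ≡ 3 (mod 4) appear to even exponent (or don't appear), so by the two-squares theorem n IS expressible as a sum of two squares.
Step 3: Build a representation. Here n = 73 · 73 is a product of primes ≡ 1 (mod 4). Each prime p ≡ 1 (mod 4) is itself a sum of two squares; find a² by testing p − a² for a perfect square:
  73: 73 − 1² = 72, 73 − 2² = 69, 73 − 3² = 64 = 8² ⇒ 73 = 3² + 8².
  Combine using the Brahmagupta–Fibonacci identity (a² + b²)(c² + d²) = (ac − bd)² + (ad + bc)² = (ac + bd)² + (ad − bc)²:
  73 · 73 = 5329: from (3² + 8²)(3² + 8²), take (3·3 − 8·8, 3·8 + 8·3) = (9 − 64, 24 + 24) = (-55, 48); dropping signs (only squares matter) gives (55, 48); check 55² + 48² = 3025 + 2304 = 5329 ✓.
Step 4: Order so x ≤ y and verify: 48² + 55² = 2304 + 3025 = 5329 = n. ✓

n = 5329 = 48² + 55² (one valid representation with x ≤ y).


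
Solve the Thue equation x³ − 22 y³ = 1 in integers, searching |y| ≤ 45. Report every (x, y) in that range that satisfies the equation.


The equation is x³ - 22y³ = 1. For fixed y, x³ = 22·y³ + 1, so a solution requires the RHS to be a perfect cube.
Strategy: iterate y from -45 to 45, compute RHS = 22·y³ + 1, and check whether it is a (positive or negative) perfect cube.
Check small values of y:
  y = 0: RHS = 1 = (1)³ ⇒ x = 1 works.
  y = 1: RHS = 23 is not a perfect cube.
  y = -1: RHS = -21 is not a perfect cube.
  y = 2: RHS = 177 is not a perfect cube.
  y = -2: RHS = -175 is not a perfect cube.
  y = 3: RHS = 595 is not a perfect cube.
  y = -3: RHS = -593 is not a perfect cube.
Continuing the search up to |y| = 45 finds no further solutions beyond those listed.
Collected solutions: (1, 0).

Solutions (with |y| ≤ 45): (1, 0).


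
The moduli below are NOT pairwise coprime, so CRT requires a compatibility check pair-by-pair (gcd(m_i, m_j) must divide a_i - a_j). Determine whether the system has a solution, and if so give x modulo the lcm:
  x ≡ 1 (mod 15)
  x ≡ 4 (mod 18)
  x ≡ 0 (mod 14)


Moduli 15, 18, 14 are not pairwise coprime, so CRT works modulo lcm(m_i) when all pairwise compatibility conditions hold.
Pairwise compatibility: gcd(m_i, m_j) must divide a_i - a_j for every pair.
Merge one congruence at a time:
  Start: x ≡ 1 (mod 15).
  Combine with x ≡ 4 (mod 18): gcd(15, 18) = 3; 4 - 1 = 3, which IS divisible by 3, so compatible.
    Write x = 1 + 15·t and substitute into x ≡ 4 (mod 18): 15·t ≡ 4 − 1 = 3 (mod 18).
    Divide the congruence (and modulus) by g = 3: 5·t ≡ 1 (mod 6).
    The inverse of 5 mod 6 is 5 (since 5·5 = 25 = 4·6 + 1), so t ≡ 5·1 = 5 ≡ 5 (mod 6).
    Then x = 1 + 15·5 = 76, valid modulo lcm(15, 18) = 90: x ≡ 76 (mod 90).
  Combine with x ≡ 0 (mod 14): gcd(90, 14) = 2; 0 - 76 = -76, which IS divisible by 2, so compatible.
    Write x = 76 + 90·t and substitute into x ≡ 0 (mod 14): 90·t ≡ 0 − 76 = -76 (mod 14).
    Divide the congruence (and modulus) by g = 2: 45·t ≡ -38 (mod 7).
    Reduce coefficients mod 7: 3·t ≡ 4 (mod 7).
    The inverse of 3 mod 7 is 5 (since 3·5 = 15 = 2·7 + 1), so t ≡ 5·4 = 20 ≡ 6 (mod 7).
    Then x = 76 + 90·6 = 616, valid modulo lcm(90, 14) = 630: x ≡ 616 (mod 630).
Verify: 616 mod 15 = 1, 616 mod 18 = 4, 616 mod 14 = 0.

x ≡ 616 (mod 630).


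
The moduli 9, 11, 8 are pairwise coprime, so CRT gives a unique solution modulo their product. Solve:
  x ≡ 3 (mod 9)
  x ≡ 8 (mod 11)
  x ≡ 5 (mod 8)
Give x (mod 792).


Moduli 9, 11, 8 are pairwise coprime; by CRT there is a unique solution modulo M = 9 · 11 · 8 = 792.
Solve pairwise, accumulating the modulus:
  Start with x ≡ 3 (mod 9).
  Combine with x ≡ 8 (mod 11): since gcd(9, 11) = 1, we get a unique residue mod 99.
    Write x = 3 + 9·t and substitute into x ≡ 8 (mod 11): 9·t ≡ 8 − 3 = 5 (mod 11).
    The inverse of 9 mod 11 is 5 (since 9·5 = 45 = 4·11 + 1), so t ≡ 5·5 = 25 ≡ 3 (mod 11).
    Then x = 3 + 9·3 = 30, valid modulo lcm(9, 11) = 99: x ≡ 30 (mod 99).
  Combine with x ≡ 5 (mod 8): since gcd(99, 8) = 1, we get a unique residue mod 792.
    Write x = 30 + 99·t and substitute into x ≡ 5 (mod 8): 99·t ≡ 5 − 30 = -25 (mod 8).
    Reduce coefficients mod 8: 3·t ≡ 7 (mod 8).
    The inverse of 3 mod 8 is 3 (since 3·3 = 9 = 1·8 + 1), so t ≡ 3·7 = 21 ≡ 5 (mod 8).
    Then x = 30 + 99·5 = 525, valid modulo lcm(99, 8) = 792: x ≡ 525 (mod 792).
Verify: 525 mod 9 = 3 ✓, 525 mod 11 = 8 ✓, 525 mod 8 = 5 ✓.

x ≡ 525 (mod 792).


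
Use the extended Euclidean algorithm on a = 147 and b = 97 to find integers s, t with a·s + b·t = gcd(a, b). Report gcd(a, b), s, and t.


Euclidean algorithm on (147, 97) — divide until remainder is 0:
  147 = 1 · 97 + 50
  97 = 1 · 50 + 47
  50 = 1 · 47 + 3
  47 = 15 · 3 + 2
  3 = 1 · 2 + 1
  2 = 2 · 1 + 0
gcd(147, 97) = 1.
Track Bezout coefficients alongside the remainders: start with r₀ = 147 = a·1 + b·0 (s = 1, t = 0) and r₁ = 97 = a·0 + b·1 (s = 0, t = 1); each new remainder r_{k+1} = r_{k-1} − q_k·r_k inherits s_{k+1} = s_{k-1} − q_k·s_k, t_{k+1} = t_{k-1} − q_k·t_k, so r_k = a·s_k + b·t_k at every step:
  q = 1: r = 50, s = 1 − 1·0 = 1, t = 0 − 1·1 = -1  (check: 147·1 + 97·(-1) = 50)
  q = 1: r = 47, s = 0 − 1·1 = -1, t = 1 − 1·(-1) = 2  (check: 147·(-1) + 97·2 = 47)
  q = 1: r = 3, s = 1 − 1·(-1) = 2, t = -1 − 1·2 = -3  (check: 147·2 + 97·(-3) = 3)
  q = 15: r = 2, s = -1 − 15·2 = -31, t = 2 − 15·(-3) = 47  (check: 147·(-31) + 97·47 = 2)
  q = 1: r = 1, s = 2 − 1·(-31) = 33, t = -3 − 1·47 = -50  (check: 147·33 + 97·(-50) = 1)
The row with r = 1 (the gcd) gives the Bezout coefficients s = 33, t = -50.
Result: 147 · (33) + 97 · (-50) = 1.

gcd(147, 97) = 1; s = 33, t = -50 (check: 147·33 + 97·(-50) = 1).


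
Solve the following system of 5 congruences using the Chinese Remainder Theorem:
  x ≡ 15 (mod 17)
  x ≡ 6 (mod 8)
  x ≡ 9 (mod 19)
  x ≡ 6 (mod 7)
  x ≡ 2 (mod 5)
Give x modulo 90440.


Product of moduli M = 17 · 8 · 19 · 7 · 5 = 90440.
Merge one congruence at a time:
  Start: x ≡ 15 (mod 17).
  Combine with x ≡ 6 (mod 8); new modulus lcm = 136.
    Write x = 15 + 17·t and substitute into x ≡ 6 (mod 8): 17·t ≡ 6 − 15 = -9 (mod 8).
    Reduce coefficients mod 8: 1·t ≡ 7 (mod 8).
    So t ≡ 7 (mod 8).
    Then x = 15 + 17·7 = 134, valid modulo lcm(17, 8) = 136: x ≡ 134 (mod 136).
  Combine with x ≡ 9 (mod 19); new modulus lcm = 2584.
    Write x = 134 + 136·t and substitute into x ≡ 9 (mod 19): 136·t ≡ 9 − 134 = -125 (mod 19).
    Reduce coefficients mod 19: 3·t ≡ 8 (mod 19).
    The inverse of 3 mod 19 is 13 (since 3·13 = 39 = 2·19 + 1), so t ≡ 13·8 = 104 ≡ 9 (mod 19).
    Then x = 134 + 136·9 = 1358, valid modulo lcm(136, 19) = 2584: x ≡ 1358 (mod 2584).
  Combine with x ≡ 6 (mod 7); new modulus lcm = 18088.
    Write x = 1358 + 2584·t and substitute into x ≡ 6 (mod 7): 2584·t ≡ 6 − 1358 = -1352 (mod 7).
    Reduce coefficients mod 7: 1·t ≡ 6 (mod 7).
    So t ≡ 6 (mod 7).
    Then x = 1358 + 2584·6 = 16862, valid modulo lcm(2584, 7) = 18088: x ≡ 16862 (mod 18088).
  Combine with x ≡ 2 (mod 5); new modulus lcm = 90440.
    Write x = 16862 + 18088·t and substitute into x ≡ 2 (mod 5): 18088·t ≡ 2 − 16862 = -16860 (mod 5).
    Reduce coefficients mod 5: 3·t ≡ 0 (mod 5).
    The inverse of 3 mod 5 is 2 (since 3·2 = 6 = 1·5 + 1), so t ≡ 2·0 = 0 ≡ 0 (mod 5).
    Then x = 16862 + 18088·0 = 16862, valid modulo lcm(18088, 5) = 90440: x ≡ 16862 (mod 90440).
Verify against each original: 16862 mod 17 = 15, 16862 mod 8 = 6, 16862 mod 19 = 9, 16862 mod 7 = 6, 16862 mod 5 = 2.

x ≡ 16862 (mod 90440).


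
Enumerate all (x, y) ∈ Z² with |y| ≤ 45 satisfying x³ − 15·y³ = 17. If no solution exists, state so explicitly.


The equation is x³ - 15y³ = 17. For fixed y, x³ = 15·y³ + 17, so a solution requires the RHS to be a perfect cube.
Strategy: iterate y from -45 to 45, compute RHS = 15·y³ + 17, and check whether it is a (positive or negative) perfect cube.
Check small values of y:
  y = 0: RHS = 17 is not a perfect cube.
  y = 1: RHS = 32 is not a perfect cube.
  y = -1: RHS = 2 is not a perfect cube.
  y = 2: RHS = 137 is not a perfect cube.
  y = -2: RHS = -103 is not a perfect cube.
  y = 3: RHS = 422 is not a perfect cube.
  y = -3: RHS = -388 is not a perfect cube.
Continuing the search up to |y| = 45 finds no solutions either.
No (x, y) in the scanned range satisfies the equation.

No integer solutions with |y| ≤ 45.


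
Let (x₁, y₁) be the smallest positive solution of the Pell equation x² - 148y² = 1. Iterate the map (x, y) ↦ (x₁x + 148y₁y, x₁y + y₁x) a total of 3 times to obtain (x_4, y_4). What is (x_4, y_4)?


Step 1: Find the fundamental solution (x₁, y₁) of x² - 148y² = 1.
  Expand √148 as a continued fraction. a₀ = ⌊√148⌋ = 12; iterate m_{k+1} = d_k·a_k − m_k, d_{k+1} = (148 − m_{k+1}²)/d_k, a_{k+1} = ⌊(a₀ + m_{k+1})/d_{k+1}⌋ (starting m₀ = 0, d₀ = 1), with convergents p_k = a_k·p_{k-1} + p_{k-2}, q_k = a_k·q_{k-1} + q_{k-2} (p₋₁ = 1, q₋₁ = 0):
  k = 0: a₀ = 12; p₀/q₀ = 12/1; p₀² − 148·q₀² = 144 − 148 = -4.
  k = 1: m = 12, d = 4, a = ⌊(12 + 12)/4⌋ = 6; p/q = (6·12 + 1)/(6·1 + 0) = 73/6; p² − 148·q² = 5329 − 5328 = 1.
  The first convergent with p² − 148·q² = 1 gives the fundamental solution (x₁, y₁) = (73, 6).
Step 2: Apply the recurrence (x_{n+1}, y_{n+1}) = (x₁x_n + 148y₁y_n, x₁y_n + y₁x_n) repeatedly.
  From (x_1, y_1) = (73, 6): x_2 = 73·73 + 148·6·6 = 10657; y_2 = 73·6 + 6·73 = 876.
  From (x_2, y_2) = (10657, 876): x_3 = 73·10657 + 148·6·876 = 1555849; y_3 = 73·876 + 6·10657 = 127890.
  From (x_3, y_3) = (1555849, 127890): x_4 = 73·1555849 + 148·6·127890 = 227143297; y_4 = 73·127890 + 6·1555849 = 18671064.
Step 3: Verify x_4² - 148·y_4² = 51594077372030209 - 51594077372030208 = 1 (should be 1). ✓

(x_1, y_1) = (73, 6); (x_4, y_4) = (227143297, 18671064).


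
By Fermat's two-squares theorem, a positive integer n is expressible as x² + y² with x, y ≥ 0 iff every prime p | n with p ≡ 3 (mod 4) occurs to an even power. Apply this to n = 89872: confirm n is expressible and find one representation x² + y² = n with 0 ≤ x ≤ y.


Step 1: Factor n = 89872 = 2^4 · 41 · 137.
Step 2: Check the mod-4 condition on each prime factor: 2 = 2 (special); 41 ≡ 1 (mod 4), exponent 1; 137 ≡ 1 (mod 4), exponent 1.
All primes ≡ 3 (mod 4) appear to even exponent (or don't appear), so by the two-squares theorem n IS expressible as a sum of two squares.
Step 3: Build a representation. Group n = k² · m with k = 4 and m = 41 · 137 = 5617 (a product of primes ≡ 1 (mod 4)); a representation of m scales to one of n via (k·x)² + (k·y)² = k²(x² + y²). Each prime p ≡ 1 (mod 4) is itself a sum of two squares; find a² by testing p − a² for a perfect square:
  41: 41 − 1² = 40, 41 − 2² = 37, 41 − 3² = 32, 41 − 4² = 25 = 5² ⇒ 41 = 4² + 5².
  137: 137 − 1² = 136, 137 − 2² = 133, 137 − 3² = 128, 137 − 4² = 121 = 11² ⇒ 137 = 4² + 11².
  Combine using the Brahmagupta–Fibonacci identity (a² + b²)(c² + d²) = (ac − bd)² + (ad + bc)² = (ac + bd)² + (ad − bc)²:
  41 · 137 = 5617: from (4² + 5²)(4² + 11²), take (4·4 − 5·11, 4·11 + 5·4) = (16 − 55, 44 + 20) = (-39, 64); dropping signs (only squares matter) gives (39, 64); check 39² + 64² = 1521 + 4096 = 5617 ✓.
  Scale by k = 4: (4·39, 4·64) = (156, 256).
Step 4: Order so x ≤ y and verify: 156² + 256² = 24336 + 65536 = 89872 = n. ✓

n = 89872 = 156² + 256² (one valid representation with x ≤ y).


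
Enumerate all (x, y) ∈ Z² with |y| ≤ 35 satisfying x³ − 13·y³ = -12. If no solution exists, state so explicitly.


The equation is x³ - 13y³ = -12. For fixed y, x³ = 13·y³ − 12, so a solution requires the RHS to be a perfect cube.
Strategy: iterate y from -35 to 35, compute RHS = 13·y³ − 12, and check whether it is a (positive or negative) perfect cube.
Check small values of y:
  y = 0: RHS = -12 is not a perfect cube.
  y = 1: RHS = 1 = (1)³ ⇒ x = 1 works.
  y = -1: RHS = -25 is not a perfect cube.
  y = 2: RHS = 92 is not a perfect cube.
  y = -2: RHS = -116 is not a perfect cube.
  y = 3: RHS = 339 is not a perfect cube.
  y = -3: RHS = -363 is not a perfect cube.
Continuing the search up to |y| = 35 finds no further solutions beyond those listed.
Collected solutions: (1, 1).

Solutions (with |y| ≤ 35): (1, 1).


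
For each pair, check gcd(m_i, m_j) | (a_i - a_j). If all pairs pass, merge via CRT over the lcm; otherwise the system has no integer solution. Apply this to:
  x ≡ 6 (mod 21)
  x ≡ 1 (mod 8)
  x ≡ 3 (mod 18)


Moduli 21, 8, 18 are not pairwise coprime, so CRT works modulo lcm(m_i) when all pairwise compatibility conditions hold.
Pairwise compatibility: gcd(m_i, m_j) must divide a_i - a_j for every pair.
Merge one congruence at a time:
  Start: x ≡ 6 (mod 21).
  Combine with x ≡ 1 (mod 8): gcd(21, 8) = 1; 1 - 6 = -5, which IS divisible by 1, so compatible.
    Write x = 6 + 21·t and substitute into x ≡ 1 (mod 8): 21·t ≡ 1 − 6 = -5 (mod 8).
    Reduce coefficients mod 8: 5·t ≡ 3 (mod 8).
    The inverse of 5 mod 8 is 5 (since 5·5 = 25 = 3·8 + 1), so t ≡ 5·3 = 15 ≡ 7 (mod 8).
    Then x = 6 + 21·7 = 153, valid modulo lcm(21, 8) = 168: x ≡ 153 (mod 168).
  Combine with x ≡ 3 (mod 18): gcd(168, 18) = 6; 3 - 153 = -150, which IS divisible by 6, so compatible.
    Write x = 153 + 168·t and substitute into x ≡ 3 (mod 18): 168·t ≡ 3 − 153 = -150 (mod 18).
    Divide the congruence (and modulus) by g = 6: 28·t ≡ -25 (mod 3).
    Reduce coefficients mod 3: 1·t ≡ 2 (mod 3).
    So t ≡ 2 (mod 3).
    Then x = 153 + 168·2 = 489, valid modulo lcm(168, 18) = 504: x ≡ 489 (mod 504).
Verify: 489 mod 21 = 6, 489 mod 8 = 1, 489 mod 18 = 3.

x ≡ 489 (mod 504).


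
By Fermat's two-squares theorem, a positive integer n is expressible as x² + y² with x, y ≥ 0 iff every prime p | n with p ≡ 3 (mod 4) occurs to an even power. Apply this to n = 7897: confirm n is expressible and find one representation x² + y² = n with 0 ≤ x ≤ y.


Step 1: Factor n = 7897 = 53 · 149.
Step 2: Check the mod-4 condition on each prime factor: 53 ≡ 1 (mod 4), exponent 1; 149 ≡ 1 (mod 4), exponent 1.
All primes ≡ 3 (mod 4) appear to even exponent (or don't appear), so by the two-squares theorem n IS expressible as a sum of two squares.
Step 3: Build a representation. Here n = 53 · 149 is a product of primes ≡ 1 (mod 4). Each prime p ≡ 1 (mod 4) is itself a sum of two squares; find a² by testing p − a² for a perfect square:
  53: 53 − 1² = 52, 53 − 2² = 49 = 7² ⇒ 53 = 2² + 7².
  149: 149 − 1² = 148, 149 − 2² = 145, 149 − 3² = 140, 149 − 4² = 133, 149 − 5² = 124, 149 − 6² = 113, 149 − 7² = 100 = 10² ⇒ 149 = 7² + 10².
  Combine using the Brahmagupta–Fibonacci identity (a² + b²)(c² + d²) = (ac − bd)² + (ad + bc)² = (ac + bd)² + (ad − bc)²:
  53 · 149 = 7897: from (2² + 7²)(7² + 10²), take (2·7 − 7·10, 2·10 + 7·7) = (14 − 70, 20 + 49) = (-56, 69); dropping signs (only squares matter) gives (56, 69); check 56² + 69² = 3136 + 4761 = 7897 ✓.
Step 4: Order so x ≤ y and verify: 56² + 69² = 3136 + 4761 = 7897 = n. ✓

n = 7897 = 56² + 69² (one valid representation with x ≤ y).


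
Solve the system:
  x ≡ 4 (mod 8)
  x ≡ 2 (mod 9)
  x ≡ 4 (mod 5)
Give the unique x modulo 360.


Moduli 8, 9, 5 are pairwise coprime; by CRT there is a unique solution modulo M = 8 · 9 · 5 = 360.
Solve pairwise, accumulating the modulus:
  Start with x ≡ 4 (mod 8).
  Combine with x ≡ 2 (mod 9): since gcd(8, 9) = 1, we get a unique residue mod 72.
    Write x = 4 + 8·t and substitute into x ≡ 2 (mod 9): 8·t ≡ 2 − 4 = -2 (mod 9).
    Reduce coefficients mod 9: 8·t ≡ 7 (mod 9).
    The inverse of 8 mod 9 is 8 (since 8·8 = 64 = 7·9 + 1), so t ≡ 8·7 = 56 ≡ 2 (mod 9).
    Then x = 4 + 8·2 = 20, valid modulo lcm(8, 9) = 72: x ≡ 20 (mod 72).
  Combine with x ≡ 4 (mod 5): since gcd(72, 5) = 1, we get a unique residue mod 360.
    Write x = 20 + 72·t and substitute into x ≡ 4 (mod 5): 72·t ≡ 4 − 20 = -16 (mod 5).
    Reduce coefficients mod 5: 2·t ≡ 4 (mod 5).
    The inverse of 2 mod 5 is 3 (since 2·3 = 6 = 1·5 + 1), so t ≡ 3·4 = 12 ≡ 2 (mod 5).
    Then x = 20 + 72·2 = 164, valid modulo lcm(72, 5) = 360: x ≡ 164 (mod 360).
Verify: 164 mod 8 = 4 ✓, 164 mod 9 = 2 ✓, 164 mod 5 = 4 ✓.

x ≡ 164 (mod 360).


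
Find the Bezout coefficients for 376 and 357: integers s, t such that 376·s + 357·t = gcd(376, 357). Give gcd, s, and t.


Euclidean algorithm on (376, 357) — divide until remainder is 0:
  376 = 1 · 357 + 19
  357 = 18 · 19 + 15
  19 = 1 · 15 + 4
  15 = 3 · 4 + 3
  4 = 1 · 3 + 1
  3 = 3 · 1 + 0
gcd(376, 357) = 1.
Track Bezout coefficients alongside the remainders: start with r₀ = 376 = a·1 + b·0 (s = 1, t = 0) and r₁ = 357 = a·0 + b·1 (s = 0, t = 1); each new remainder r_{k+1} = r_{k-1} − q_k·r_k inherits s_{k+1} = s_{k-1} − q_k·s_k, t_{k+1} = t_{k-1} − q_k·t_k, so r_k = a·s_k + b·t_k at every step:
  q = 1: r = 19, s = 1 − 1·0 = 1, t = 0 − 1·1 = -1  (check: 376·1 + 357·(-1) = 19)
  q = 18: r = 15, s = 0 − 18·1 = -18, t = 1 − 18·(-1) = 19  (check: 376·(-18) + 357·19 = 15)
  q = 1: r = 4, s = 1 − 1·(-18) = 19, t = -1 − 1·19 = -20  (check: 376·19 + 357·(-20) = 4)
  q = 3: r = 3, s = -18 − 3·19 = -75, t = 19 − 3·(-20) = 79  (check: 376·(-75) + 357·79 = 3)
  q = 1: r = 1, s = 19 − 1·(-75) = 94, t = -20 − 1·79 = -99  (check: 376·94 + 357·(-99) = 1)
The row with r = 1 (the gcd) gives the Bezout coefficients s = 94, t = -99.
Result: 376 · (94) + 357 · (-99) = 1.

gcd(376, 357) = 1; s = 94, t = -99 (check: 376·94 + 357·(-99) = 1).


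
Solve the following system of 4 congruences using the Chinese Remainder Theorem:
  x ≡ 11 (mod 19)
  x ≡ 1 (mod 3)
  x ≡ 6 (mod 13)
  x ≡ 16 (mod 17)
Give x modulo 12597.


Product of moduli M = 19 · 3 · 13 · 17 = 12597.
Merge one congruence at a time:
  Start: x ≡ 11 (mod 19).
  Combine with x ≡ 1 (mod 3); new modulus lcm = 57.
    Write x = 11 + 19·t and substitute into x ≡ 1 (mod 3): 19·t ≡ 1 − 11 = -10 (mod 3).
    Reduce coefficients mod 3: 1·t ≡ 2 (mod 3).
    So t ≡ 2 (mod 3).
    Then x = 11 + 19·2 = 49, valid modulo lcm(19, 3) = 57: x ≡ 49 (mod 57).
  Combine with x ≡ 6 (mod 13); new modulus lcm = 741.
    Write x = 49 + 57·t and substitute into x ≡ 6 (mod 13): 57·t ≡ 6 − 49 = -43 (mod 13).
    Reduce coefficients mod 13: 5·t ≡ 9 (mod 13).
    The inverse of 5 mod 13 is 8 (since 5·8 = 40 = 3·13 + 1), so t ≡ 8·9 = 72 ≡ 7 (mod 13).
    Then x = 49 + 57·7 = 448, valid modulo lcm(57, 13) = 741: x ≡ 448 (mod 741).
  Combine with x ≡ 16 (mod 17); new modulus lcm = 12597.
    Write x = 448 + 741·t and substitute into x ≡ 16 (mod 17): 741·t ≡ 16 − 448 = -432 (mod 17).
    Reduce coefficients mod 17: 10·t ≡ 10 (mod 17).
    The inverse of 10 mod 17 is 12 (since 10·12 = 120 = 7·17 + 1), so t ≡ 12·10 = 120 ≡ 1 (mod 17).
    Then x = 448 + 741·1 = 1189, valid modulo lcm(741, 17) = 12597: x ≡ 1189 (mod 12597).
Verify against each original: 1189 mod 19 = 11, 1189 mod 3 = 1, 1189 mod 13 = 6, 1189 mod 17 = 16.

x ≡ 1189 (mod 12597).


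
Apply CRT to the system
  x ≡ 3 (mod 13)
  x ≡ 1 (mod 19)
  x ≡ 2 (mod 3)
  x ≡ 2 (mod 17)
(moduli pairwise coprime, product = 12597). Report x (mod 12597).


Product of moduli M = 13 · 19 · 3 · 17 = 12597.
Merge one congruence at a time:
  Start: x ≡ 3 (mod 13).
  Combine with x ≡ 1 (mod 19); new modulus lcm = 247.
    Write x = 3 + 13·t and substitute into x ≡ 1 (mod 19): 13·t ≡ 1 − 3 = -2 (mod 19).
    Reduce coefficients mod 19: 13·t ≡ 17 (mod 19).
    The inverse of 13 mod 19 is 3 (since 13·3 = 39 = 2·19 + 1), so t ≡ 3·17 = 51 ≡ 13 (mod 19).
    Then x = 3 + 13·13 = 172, valid modulo lcm(13, 19) = 247: x ≡ 172 (mod 247).
  Combine with x ≡ 2 (mod 3); new modulus lcm = 741.
    Write x = 172 + 247·t and substitute into x ≡ 2 (mod 3): 247·t ≡ 2 − 172 = -170 (mod 3).
    Reduce coefficients mod 3: 1·t ≡ 1 (mod 3).
    So t ≡ 1 (mod 3).
    Then x = 172 + 247·1 = 419, valid modulo lcm(247, 3) = 741: x ≡ 419 (mod 741).
  Combine with x ≡ 2 (mod 17); new modulus lcm = 12597.
    Write x = 419 + 741·t and substitute into x ≡ 2 (mod 17): 741·t ≡ 2 − 419 = -417 (mod 17).
    Reduce coefficients mod 17: 10·t ≡ 8 (mod 17).
    The inverse of 10 mod 17 is 12 (since 10·12 = 120 = 7·17 + 1), so t ≡ 12·8 = 96 ≡ 11 (mod 17).
    Then x = 419 + 741·11 = 8570, valid modulo lcm(741, 17) = 12597: x ≡ 8570 (mod 12597).
Verify against each original: 8570 mod 13 = 3, 8570 mod 19 = 1, 8570 mod 3 = 2, 8570 mod 17 = 2.

x ≡ 8570 (mod 12597).


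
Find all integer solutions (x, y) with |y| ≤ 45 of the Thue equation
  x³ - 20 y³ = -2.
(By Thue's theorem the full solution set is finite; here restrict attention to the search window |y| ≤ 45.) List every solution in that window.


The equation is x³ - 20y³ = -2. For fixed y, x³ = 20·y³ − 2, so a solution requires the RHS to be a perfect cube.
Strategy: iterate y from -45 to 45, compute RHS = 20·y³ − 2, and check whether it is a (positive or negative) perfect cube.
Check small values of y:
  y = 0: RHS = -2 is not a perfect cube.
  y = 1: RHS = 18 is not a perfect cube.
  y = -1: RHS = -22 is not a perfect cube.
  y = 2: RHS = 158 is not a perfect cube.
  y = -2: RHS = -162 is not a perfect cube.
  y = 3: RHS = 538 is not a perfect cube.
  y = -3: RHS = -542 is not a perfect cube.
Continuing the search up to |y| = 45 finds no solutions either.
No (x, y) in the scanned range satisfies the equation.

No integer solutions with |y| ≤ 45.


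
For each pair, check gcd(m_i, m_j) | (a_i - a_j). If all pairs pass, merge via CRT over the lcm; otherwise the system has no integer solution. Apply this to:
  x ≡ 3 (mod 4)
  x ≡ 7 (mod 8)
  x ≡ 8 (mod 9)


Moduli 4, 8, 9 are not pairwise coprime, so CRT works modulo lcm(m_i) when all pairwise compatibility conditions hold.
Pairwise compatibility: gcd(m_i, m_j) must divide a_i - a_j for every pair.
Merge one congruence at a time:
  Start: x ≡ 3 (mod 4).
  Combine with x ≡ 7 (mod 8): gcd(4, 8) = 4; 7 - 3 = 4, which IS divisible by 4, so compatible.
    Write x = 3 + 4·t and substitute into x ≡ 7 (mod 8): 4·t ≡ 7 − 3 = 4 (mod 8).
    Divide the congruence (and modulus) by g = 4: 1·t ≡ 1 (mod 2).
    So t ≡ 1 (mod 2).
    Then x = 3 + 4·1 = 7, valid modulo lcm(4, 8) = 8: x ≡ 7 (mod 8).
  Combine with x ≡ 8 (mod 9): gcd(8, 9) = 1; 8 - 7 = 1, which IS divisible by 1, so compatible.
    Write x = 7 + 8·t and substitute into x ≡ 8 (mod 9): 8·t ≡ 8 − 7 = 1 (mod 9).
    The inverse of 8 mod 9 is 8 (since 8·8 = 64 = 7·9 + 1), so t ≡ 8·1 = 8 ≡ 8 (mod 9).
    Then x = 7 + 8·8 = 71, valid modulo lcm(8, 9) = 72: x ≡ 71 (mod 72).
Verify: 71 mod 4 = 3, 71 mod 8 = 7, 71 mod 9 = 8.

x ≡ 71 (mod 72).


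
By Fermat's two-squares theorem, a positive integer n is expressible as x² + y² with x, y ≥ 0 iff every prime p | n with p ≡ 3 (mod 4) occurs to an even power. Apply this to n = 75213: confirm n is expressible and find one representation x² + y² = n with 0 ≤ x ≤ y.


Step 1: Factor n = 75213 = 3^2 · 61 · 137.
Step 2: Check the mod-4 condition on each prime factor: 3 ≡ 3 (mod 4), exponent 2 (must be even); 61 ≡ 1 (mod 4), exponent 1; 137 ≡ 1 (mod 4), exponent 1.
All primes ≡ 3 (mod 4) appear to even exponent (or don't appear), so by the two-squares theorem n IS expressible as a sum of two squares.
Step 3: Build a representation. Group n = k² · m with k = 3 and m = 61 · 137 = 8357 (a product of primes ≡ 1 (mod 4)); a representation of m scales to one of n via (k·x)² + (k·y)² = k²(x² + y²). Each prime p ≡ 1 (mod 4) is itself a sum of two squares; find a² by testing p − a² for a perfect square:
  61: 61 − 1² = 60, 61 − 2² = 57, 61 − 3² = 52, 61 − 4² = 45, 61 − 5² = 36 = 6² ⇒ 61 = 5² + 6².
  137: 137 − 1² = 136, 137 − 2² = 133, 137 − 3² = 128, 137 − 4² = 121 = 11² ⇒ 137 = 4² + 11².
  Combine using the Brahmagupta–Fibonacci identity (a² + b²)(c² + d²) = (ac − bd)² + (ad + bc)² = (ac + bd)² + (ad − bc)²:
  61 · 137 = 8357: from (5² + 6²)(4² + 11²), take (5·4 − 6·11, 5·11 + 6·4) = (20 − 66, 55 + 24) = (-46, 79); dropping signs (only squares matter) gives (46, 79); check 46² + 79² = 2116 + 6241 = 8357 ✓.
  Scale by k = 3: (3·46, 3·79) = (138, 237).
Step 4: Order so x ≤ y and verify: 138² + 237² = 19044 + 56169 = 75213 = n. ✓

n = 75213 = 138² + 237² (one valid representation with x ≤ y).


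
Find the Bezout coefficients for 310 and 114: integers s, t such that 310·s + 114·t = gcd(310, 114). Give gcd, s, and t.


Euclidean algorithm on (310, 114) — divide until remainder is 0:
  310 = 2 · 114 + 82
  114 = 1 · 82 + 32
  82 = 2 · 32 + 18
  32 = 1 · 18 + 14
  18 = 1 · 14 + 4
  14 = 3 · 4 + 2
  4 = 2 · 2 + 0
gcd(310, 114) = 2.
Track Bezout coefficients alongside the remainders: start with r₀ = 310 = a·1 + b·0 (s = 1, t = 0) and r₁ = 114 = a·0 + b·1 (s = 0, t = 1); each new remainder r_{k+1} = r_{k-1} − q_k·r_k inherits s_{k+1} = s_{k-1} − q_k·s_k, t_{k+1} = t_{k-1} − q_k·t_k, so r_k = a·s_k + b·t_k at every step:
  q = 2: r = 82, s = 1 − 2·0 = 1, t = 0 − 2·1 = -2  (check: 310·1 + 114·(-2) = 82)
  q = 1: r = 32, s = 0 − 1·1 = -1, t = 1 − 1·(-2) = 3  (check: 310·(-1) + 114·3 = 32)
  q = 2: r = 18, s = 1 − 2·(-1) = 3, t = -2 − 2·3 = -8  (check: 310·3 + 114·(-8) = 18)
  q = 1: r = 14, s = -1 − 1·3 = -4, t = 3 − 1·(-8) = 11  (check: 310·(-4) + 114·11 = 14)
  q = 1: r = 4, s = 3 − 1·(-4) = 7, t = -8 − 1·11 = -19  (check: 310·7 + 114·(-19) = 4)
  q = 3: r = 2, s = -4 − 3·7 = -25, t = 11 − 3·(-19) = 68  (check: 310·(-25) + 114·68 = 2)
The row with r = 2 (the gcd) gives the Bezout coefficients s = -25, t = 68.
Result: 310 · (-25) + 114 · (68) = 2.

gcd(310, 114) = 2; s = -25, t = 68 (check: 310·(-25) + 114·68 = 2).


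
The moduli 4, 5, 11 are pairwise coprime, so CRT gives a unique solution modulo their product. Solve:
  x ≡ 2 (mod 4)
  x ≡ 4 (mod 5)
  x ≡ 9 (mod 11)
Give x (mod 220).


Moduli 4, 5, 11 are pairwise coprime; by CRT there is a unique solution modulo M = 4 · 5 · 11 = 220.
Solve pairwise, accumulating the modulus:
  Start with x ≡ 2 (mod 4).
  Combine with x ≡ 4 (mod 5): since gcd(4, 5) = 1, we get a unique residue mod 20.
    Write x = 2 + 4·t and substitute into x ≡ 4 (mod 5): 4·t ≡ 4 − 2 = 2 (mod 5).
    The inverse of 4 mod 5 is 4 (since 4·4 = 16 = 3·5 + 1), so t ≡ 4·2 = 8 ≡ 3 (mod 5).
    Then x = 2 + 4·3 = 14, valid modulo lcm(4, 5) = 20: x ≡ 14 (mod 20).
  Combine with x ≡ 9 (mod 11): since gcd(20, 11) = 1, we get a unique residue mod 220.
    Write x = 14 + 20·t and substitute into x ≡ 9 (mod 11): 20·t ≡ 9 − 14 = -5 (mod 11).
    Reduce coefficients mod 11: 9·t ≡ 6 (mod 11).
    The inverse of 9 mod 11 is 5 (since 9·5 = 45 = 4·11 + 1), so t ≡ 5·6 = 30 ≡ 8 (mod 11).
    Then x = 14 + 20·8 = 174, valid modulo lcm(20, 11) = 220: x ≡ 174 (mod 220).
Verify: 174 mod 4 = 2 ✓, 174 mod 5 = 4 ✓, 174 mod 11 = 9 ✓.

x ≡ 174 (mod 220).


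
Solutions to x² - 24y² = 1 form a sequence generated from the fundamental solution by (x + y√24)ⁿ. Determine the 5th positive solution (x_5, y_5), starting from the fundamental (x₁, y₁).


Step 1: Find the fundamental solution (x₁, y₁) of x² - 24y² = 1.
  Expand √24 as a continued fraction. a₀ = ⌊√24⌋ = 4; iterate m_{k+1} = d_k·a_k − m_k, d_{k+1} = (24 − m_{k+1}²)/d_k, a_{k+1} = ⌊(a₀ + m_{k+1})/d_{k+1}⌋ (starting m₀ = 0, d₀ = 1), with convergents p_k = a_k·p_{k-1} + p_{k-2}, q_k = a_k·q_{k-1} + q_{k-2} (p₋₁ = 1, q₋₁ = 0):
  k = 0: a₀ = 4; p₀/q₀ = 4/1; p₀² − 24·q₀² = 16 − 24 = -8.
  k = 1: m = 4, d = 8, a = ⌊(4 + 4)/8⌋ = 1; p/q = (1·4 + 1)/(1·1 + 0) = 5/1; p² − 24·q² = 25 − 24 = 1.
  The first convergent with p² − 24·q² = 1 gives the fundamental solution (x₁, y₁) = (5, 1).
Step 2: Apply the recurrence (x_{n+1}, y_{n+1}) = (x₁x_n + 24y₁y_n, x₁y_n + y₁x_n) repeatedly.
  From (x_1, y_1) = (5, 1): x_2 = 5·5 + 24·1·1 = 49; y_2 = 5·1 + 1·5 = 10.
  From (x_2, y_2) = (49, 10): x_3 = 5·49 + 24·1·10 = 485; y_3 = 5·10 + 1·49 = 99.
  From (x_3, y_3) = (485, 99): x_4 = 5·485 + 24·1·99 = 4801; y_4 = 5·99 + 1·485 = 980.
  From (x_4, y_4) = (4801, 980): x_5 = 5·4801 + 24·1·980 = 47525; y_5 = 5·980 + 1·4801 = 9701.
Step 3: Verify x_5² - 24·y_5² = 2258625625 - 2258625624 = 1 (should be 1). ✓

(x_1, y_1) = (5, 1); (x_5, y_5) = (47525, 9701).


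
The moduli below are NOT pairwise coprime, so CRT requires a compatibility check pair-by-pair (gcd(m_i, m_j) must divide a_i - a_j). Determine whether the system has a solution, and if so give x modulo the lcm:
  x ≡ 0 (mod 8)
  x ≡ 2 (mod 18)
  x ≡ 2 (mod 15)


Moduli 8, 18, 15 are not pairwise coprime, so CRT works modulo lcm(m_i) when all pairwise compatibility conditions hold.
Pairwise compatibility: gcd(m_i, m_j) must divide a_i - a_j for every pair.
Merge one congruence at a time:
  Start: x ≡ 0 (mod 8).
  Combine with x ≡ 2 (mod 18): gcd(8, 18) = 2; 2 - 0 = 2, which IS divisible by 2, so compatible.
    Write x = 0 + 8·t and substitute into x ≡ 2 (mod 18): 8·t ≡ 2 − 0 = 2 (mod 18).
    Divide the congruence (and modulus) by g = 2: 4·t ≡ 1 (mod 9).
    The inverse of 4 mod 9 is 7 (since 4·7 = 28 = 3·9 + 1), so t ≡ 7·1 = 7 ≡ 7 (mod 9).
    Then x = 0 + 8·7 = 56, valid modulo lcm(8, 18) = 72: x ≡ 56 (mod 72).
  Combine with x ≡ 2 (mod 15): gcd(72, 15) = 3; 2 - 56 = -54, which IS divisible by 3, so compatible.
    Write x = 56 + 72·t and substitute into x ≡ 2 (mod 15): 72·t ≡ 2 − 56 = -54 (mod 15).
    Divide the congruence (and modulus) by g = 3: 24·t ≡ -18 (mod 5).
    Reduce coefficients mod 5: 4·t ≡ 2 (mod 5).
    The inverse of 4 mod 5 is 4 (since 4·4 = 16 = 3·5 + 1), so t ≡ 4·2 = 8 ≡ 3 (mod 5).
    Then x = 56 + 72·3 = 272, valid modulo lcm(72, 15) = 360: x ≡ 272 (mod 360).
Verify: 272 mod 8 = 0, 272 mod 18 = 2, 272 mod 15 = 2.

x ≡ 272 (mod 360).


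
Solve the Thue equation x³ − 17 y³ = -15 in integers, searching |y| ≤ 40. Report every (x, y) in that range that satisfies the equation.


The equation is x³ - 17y³ = -15. For fixed y, x³ = 17·y³ − 15, so a solution requires the RHS to be a perfect cube.
Strategy: iterate y from -40 to 40, compute RHS = 17·y³ − 15, and check whether it is a (positive or negative) perfect cube.
Check small values of y:
  y = 0: RHS = -15 is not a perfect cube.
  y = 1: RHS = 2 is not a perfect cube.
  y = -1: RHS = -32 is not a perfect cube.
  y = 2: RHS = 121 is not a perfect cube.
  y = -2: RHS = -151 is not a perfect cube.
  y = 3: RHS = 444 is not a perfect cube.
  y = -3: RHS = -474 is not a perfect cube.
Continuing the search up to |y| = 40 finds no solutions either.
No (x, y) in the scanned range satisfies the equation.

No integer solutions with |y| ≤ 40.


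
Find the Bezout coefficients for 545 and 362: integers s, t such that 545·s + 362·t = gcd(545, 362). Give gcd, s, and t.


Euclidean algorithm on (545, 362) — divide until remainder is 0:
  545 = 1 · 362 + 183
  362 = 1 · 183 + 179
  183 = 1 · 179 + 4
  179 = 44 · 4 + 3
  4 = 1 · 3 + 1
  3 = 3 · 1 + 0
gcd(545, 362) = 1.
Track Bezout coefficients alongside the remainders: start with r₀ = 545 = a·1 + b·0 (s = 1, t = 0) and r₁ = 362 = a·0 + b·1 (s = 0, t = 1); each new remainder r_{k+1} = r_{k-1} − q_k·r_k inherits s_{k+1} = s_{k-1} − q_k·s_k, t_{k+1} = t_{k-1} − q_k·t_k, so r_k = a·s_k + b·t_k at every step:
  q = 1: r = 183, s = 1 − 1·0 = 1, t = 0 − 1·1 = -1  (check: 545·1 + 362·(-1) = 183)
  q = 1: r = 179, s = 0 − 1·1 = -1, t = 1 − 1·(-1) = 2  (check: 545·(-1) + 362·2 = 179)
  q = 1: r = 4, s = 1 − 1·(-1) = 2, t = -1 − 1·2 = -3  (check: 545·2 + 362·(-3) = 4)
  q = 44: r = 3, s = -1 − 44·2 = -89, t = 2 − 44·(-3) = 134  (check: 545·(-89) + 362·134 = 3)
  q = 1: r = 1, s = 2 − 1·(-89) = 91, t = -3 − 1·134 = -137  (check: 545·91 + 362·(-137) = 1)
The row with r = 1 (the gcd) gives the Bezout coefficients s = 91, t = -137.
Result: 545 · (91) + 362 · (-137) = 1.

gcd(545, 362) = 1; s = 91, t = -137 (check: 545·91 + 362·(-137) = 1).


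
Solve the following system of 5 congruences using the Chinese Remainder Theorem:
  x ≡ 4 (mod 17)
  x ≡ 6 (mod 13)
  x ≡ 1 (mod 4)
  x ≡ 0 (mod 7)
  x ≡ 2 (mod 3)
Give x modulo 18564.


Product of moduli M = 17 · 13 · 4 · 7 · 3 = 18564.
Merge one congruence at a time:
  Start: x ≡ 4 (mod 17).
  Combine with x ≡ 6 (mod 13); new modulus lcm = 221.
    Write x = 4 + 17·t and substitute into x ≡ 6 (mod 13): 17·t ≡ 6 − 4 = 2 (mod 13).
    Reduce coefficients mod 13: 4·t ≡ 2 (mod 13).
    The inverse of 4 mod 13 is 10 (since 4·10 = 40 = 3·13 + 1), so t ≡ 10·2 = 20 ≡ 7 (mod 13).
    Then x = 4 + 17·7 = 123, valid modulo lcm(17, 13) = 221: x ≡ 123 (mod 221).
  Combine with x ≡ 1 (mod 4); new modulus lcm = 884.
    Write x = 123 + 221·t and substitute into x ≡ 1 (mod 4): 221·t ≡ 1 − 123 = -122 (mod 4).
    Reduce coefficients mod 4: 1·t ≡ 2 (mod 4).
    So t ≡ 2 (mod 4).
    Then x = 123 + 221·2 = 565, valid modulo lcm(221, 4) = 884: x ≡ 565 (mod 884).
  Combine with x ≡ 0 (mod 7); new modulus lcm = 6188.
    Write x = 565 + 884·t and substitute into x ≡ 0 (mod 7): 884·t ≡ 0 − 565 = -565 (mod 7).
    Reduce coefficients mod 7: 2·t ≡ 2 (mod 7).
    The inverse of 2 mod 7 is 4 (since 2·4 = 8 = 1·7 + 1), so t ≡ 4·2 = 8 ≡ 1 (mod 7).
    Then x = 565 + 884·1 = 1449, valid modulo lcm(884, 7) = 6188: x ≡ 1449 (mod 6188).
  Combine with x ≡ 2 (mod 3); new modulus lcm = 18564.
    Write x = 1449 + 6188·t and substitute into x ≡ 2 (mod 3): 6188·t ≡ 2 − 1449 = -1447 (mod 3).
    Reduce coefficients mod 3: 2·t ≡ 2 (mod 3).
    The inverse of 2 mod 3 is 2 (since 2·2 = 4 = 1·3 + 1), so t ≡ 2·2 = 4 ≡ 1 (mod 3).
    Then x = 1449 + 6188·1 = 7637, valid modulo lcm(6188, 3) = 18564: x ≡ 7637 (mod 18564).
Verify against each original: 7637 mod 17 = 4, 7637 mod 13 = 6, 7637 mod 4 = 1, 7637 mod 7 = 0, 7637 mod 3 = 2.

x ≡ 7637 (mod 18564).


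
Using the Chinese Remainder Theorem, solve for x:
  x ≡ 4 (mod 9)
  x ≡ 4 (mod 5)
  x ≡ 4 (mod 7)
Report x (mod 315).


Moduli 9, 5, 7 are pairwise coprime; by CRT there is a unique solution modulo M = 9 · 5 · 7 = 315.
Solve pairwise, accumulating the modulus:
  Start with x ≡ 4 (mod 9).
  Combine with x ≡ 4 (mod 5): since gcd(9, 5) = 1, we get a unique residue mod 45.
    Write x = 4 + 9·t and substitute into x ≡ 4 (mod 5): 9·t ≡ 4 − 4 = 0 (mod 5).
    Reduce coefficients mod 5: 4·t ≡ 0 (mod 5).
    The inverse of 4 mod 5 is 4 (since 4·4 = 16 = 3·5 + 1), so t ≡ 4·0 = 0 ≡ 0 (mod 5).
    Then x = 4 + 9·0 = 4, valid modulo lcm(9, 5) = 45: x ≡ 4 (mod 45).
  Combine with x ≡ 4 (mod 7): since gcd(45, 7) = 1, we get a unique residue mod 315.
    Write x = 4 + 45·t and substitute into x ≡ 4 (mod 7): 45·t ≡ 4 − 4 = 0 (mod 7).
    Reduce coefficients mod 7: 3·t ≡ 0 (mod 7).
    The inverse of 3 mod 7 is 5 (since 3·5 = 15 = 2·7 + 1), so t ≡ 5·0 = 0 ≡ 0 (mod 7).
    Then x = 4 + 45·0 = 4, valid modulo lcm(45, 7) = 315: x ≡ 4 (mod 315).
Verify: 4 mod 9 = 4 ✓, 4 mod 5 = 4 ✓, 4 mod 7 = 4 ✓.

x ≡ 4 (mod 315).


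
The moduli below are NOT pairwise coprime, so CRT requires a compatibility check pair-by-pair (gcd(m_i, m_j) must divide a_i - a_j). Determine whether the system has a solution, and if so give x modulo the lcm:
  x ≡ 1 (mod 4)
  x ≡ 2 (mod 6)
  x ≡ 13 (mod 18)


Moduli 4, 6, 18 are not pairwise coprime, so CRT works modulo lcm(m_i) when all pairwise compatibility conditions hold.
Pairwise compatibility: gcd(m_i, m_j) must divide a_i - a_j for every pair.
Merge one congruence at a time:
  Start: x ≡ 1 (mod 4).
  Combine with x ≡ 2 (mod 6): gcd(4, 6) = 2, and 2 - 1 = 1 is NOT divisible by 2.
    ⇒ system is inconsistent (no integer solution).

No solution (the system is inconsistent).
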